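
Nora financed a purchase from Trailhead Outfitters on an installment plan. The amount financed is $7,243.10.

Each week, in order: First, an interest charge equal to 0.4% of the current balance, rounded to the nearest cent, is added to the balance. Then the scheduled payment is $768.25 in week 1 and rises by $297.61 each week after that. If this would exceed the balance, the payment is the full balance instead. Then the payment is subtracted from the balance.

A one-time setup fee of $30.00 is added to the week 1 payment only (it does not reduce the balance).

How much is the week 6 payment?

$531.12

Week 1: $7,243.10 +$28.97 interest = $7,272.07; pay $768.25 (+ $30.00 fee) → $6,503.82
Week 2: $6,503.82 +$26.02 interest = $6,529.84; pay $1,065.86 → $5,463.98
Week 3: $5,463.98 +$21.86 interest = $5,485.84; pay $1,363.47 → $4,122.37
Week 4: $4,122.37 +$16.49 interest = $4,138.86; pay $1,661.08 → $2,477.78
Week 5: $2,477.78 +$9.91 interest = $2,487.69; pay $1,958.69 → $529.00
Week 6: $529.00 +$2.12 interest = $531.12; pay $531.12 → $0.00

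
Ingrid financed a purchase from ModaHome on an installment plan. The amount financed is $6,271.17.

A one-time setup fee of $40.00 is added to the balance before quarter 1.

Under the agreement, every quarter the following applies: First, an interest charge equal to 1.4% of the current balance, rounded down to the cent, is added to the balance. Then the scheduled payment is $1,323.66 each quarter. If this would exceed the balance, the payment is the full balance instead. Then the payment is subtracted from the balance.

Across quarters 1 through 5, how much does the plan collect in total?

Quarter 1: $6,311.17 +$88.35 interest = $6,399.52; pay $1,323.66 → $5,075.86
Quarter 2: $5,075.86 +$71.06 interest = $5,146.92; pay $1,323.66 → $3,823.26
Quarter 3: $3,823.26 +$53.52 interest = $3,876.78; pay $1,323.66 → $2,553.12
Quarter 4: $2,553.12 +$35.74 interest = $2,588.86; pay $1,323.66 → $1,265.20
Quarter 5: $1,265.20 +$17.71 interest = $1,282.91; pay $1,282.91 → $0.00
Total paid: $6,577.55

$6,577.55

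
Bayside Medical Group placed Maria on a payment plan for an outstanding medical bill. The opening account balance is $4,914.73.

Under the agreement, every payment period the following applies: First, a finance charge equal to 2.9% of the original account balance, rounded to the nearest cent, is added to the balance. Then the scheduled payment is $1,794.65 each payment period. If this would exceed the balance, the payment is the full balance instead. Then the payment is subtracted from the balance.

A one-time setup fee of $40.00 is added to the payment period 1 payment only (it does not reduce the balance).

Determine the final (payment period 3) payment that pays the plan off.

Payment period 1: $4,914.73 +$142.53 interest = $5,057.26; pay $1,794.65 (+ $40.00 fee) → $3,262.61
Payment period 2: $3,262.61 +$142.53 interest = $3,405.14; pay $1,794.65 → $1,610.49
Payment period 3: $1,610.49 +$142.53 interest = $1,753.02; pay $1,753.02 → $0.00

$1,753.02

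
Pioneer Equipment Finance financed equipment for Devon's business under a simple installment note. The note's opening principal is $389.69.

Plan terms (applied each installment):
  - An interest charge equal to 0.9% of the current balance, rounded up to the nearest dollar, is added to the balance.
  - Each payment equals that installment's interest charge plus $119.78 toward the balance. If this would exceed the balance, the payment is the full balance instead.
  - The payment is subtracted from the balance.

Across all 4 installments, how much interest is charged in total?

# | Opening | Interest | Payment | End bal
1 | $389.69 | $4.00 | $123.78 | $269.91
2 | $269.91 | $3.00 | $122.78 | $150.13
3 | $150.13 | $2.00 | $121.78 | $30.35
4 | $30.35 | $1.00 | $31.35 | $0.00
Total interest: $4.00 + $3.00 + $2.00 + $1.00 = $10.00

$10.00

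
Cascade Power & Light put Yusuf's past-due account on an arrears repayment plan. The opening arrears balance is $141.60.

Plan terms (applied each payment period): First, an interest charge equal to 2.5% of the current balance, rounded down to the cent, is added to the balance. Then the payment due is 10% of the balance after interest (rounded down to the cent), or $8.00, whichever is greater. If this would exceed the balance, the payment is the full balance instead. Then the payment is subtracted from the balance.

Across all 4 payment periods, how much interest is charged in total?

Payment period 1: $141.60 +$3.54 interest = $145.14; pay $14.51 → $130.63
Payment period 2: $130.63 +$3.26 interest = $133.89; pay $13.38 → $120.51
Payment period 3: $120.51 +$3.01 interest = $123.52; pay $12.35 → $111.17
Payment period 4: $111.17 +$2.77 interest = $113.94; pay $11.39 → $102.55
Total interest: $3.54 + $3.26 + $3.01 + $2.77 = $12.58

$12.58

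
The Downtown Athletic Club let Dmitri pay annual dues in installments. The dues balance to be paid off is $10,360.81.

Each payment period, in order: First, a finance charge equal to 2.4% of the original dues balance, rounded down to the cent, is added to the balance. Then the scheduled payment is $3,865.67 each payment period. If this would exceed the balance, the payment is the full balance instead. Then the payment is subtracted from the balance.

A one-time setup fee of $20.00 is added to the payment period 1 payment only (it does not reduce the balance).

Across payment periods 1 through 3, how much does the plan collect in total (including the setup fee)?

$11,126.76

# | Opening | Interest | Payment | Fee | End bal
1 | $10,360.81 | $248.65 | $3,865.67 | $20.00 | $6,743.79
2 | $6,743.79 | $248.65 | $3,865.67 | — | $3,126.77
3 | $3,126.77 | $248.65 | $3,375.42 | — | $0.00
Total paid: $11,126.76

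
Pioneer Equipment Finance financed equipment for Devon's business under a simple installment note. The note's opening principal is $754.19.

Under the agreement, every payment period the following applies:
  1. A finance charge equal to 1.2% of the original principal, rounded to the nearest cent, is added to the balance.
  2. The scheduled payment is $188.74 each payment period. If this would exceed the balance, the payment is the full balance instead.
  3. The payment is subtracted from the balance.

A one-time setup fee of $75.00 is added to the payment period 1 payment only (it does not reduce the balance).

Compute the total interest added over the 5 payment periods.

$45.25

Payment period 1: opening $754.19; interest $9.05 → $763.24; payment $188.74 (+ $75.00 fee); balance $574.50
Payment period 2: opening $574.50; interest $9.05 → $583.55; payment $188.74; balance $394.81
Payment period 3: opening $394.81; interest $9.05 → $403.86; payment $188.74; balance $215.12
Payment period 4: opening $215.12; interest $9.05 → $224.17; payment $188.74; balance $35.43
Payment period 5: opening $35.43; interest $9.05 → $44.48; payment $44.48; balance $0.00
Total interest: $9.05 + $9.05 + $9.05 + $9.05 + $9.05 = $45.25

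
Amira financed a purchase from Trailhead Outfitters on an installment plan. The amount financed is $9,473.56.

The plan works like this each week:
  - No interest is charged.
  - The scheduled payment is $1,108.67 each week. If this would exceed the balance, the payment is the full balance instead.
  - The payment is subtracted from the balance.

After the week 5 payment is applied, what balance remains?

$3,930.21

Week 1: $9,473.56 − $1,108.67 → $8,364.89
Week 2: $8,364.89 − $1,108.67 → $7,256.22
Week 3: $7,256.22 − $1,108.67 → $6,147.55
Week 4: $6,147.55 − $1,108.67 → $5,038.88
Week 5: $5,038.88 − $1,108.67 → $3,930.21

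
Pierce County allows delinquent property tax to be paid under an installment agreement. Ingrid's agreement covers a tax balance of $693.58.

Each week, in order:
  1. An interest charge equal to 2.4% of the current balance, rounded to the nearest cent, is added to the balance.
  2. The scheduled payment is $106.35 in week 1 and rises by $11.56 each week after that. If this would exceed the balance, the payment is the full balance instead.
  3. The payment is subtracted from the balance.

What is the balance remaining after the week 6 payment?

$0.00

# | Opening | Interest | Payment | End bal
1 | $693.58 | $16.65 | $106.35 | $603.88
2 | $603.88 | $14.49 | $117.91 | $500.46
3 | $500.46 | $12.01 | $129.47 | $383.00
4 | $383.00 | $9.19 | $141.03 | $251.16
5 | $251.16 | $6.03 | $152.59 | $104.60
6 | $104.60 | $2.51 | $107.11 | $0.00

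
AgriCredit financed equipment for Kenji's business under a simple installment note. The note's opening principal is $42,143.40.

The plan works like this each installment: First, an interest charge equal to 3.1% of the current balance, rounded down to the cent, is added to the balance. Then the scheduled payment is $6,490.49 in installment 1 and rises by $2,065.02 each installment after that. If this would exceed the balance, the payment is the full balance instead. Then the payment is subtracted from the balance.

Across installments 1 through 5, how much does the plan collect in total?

$46,367.80

Installment 1: $42,143.40 +$1,306.44 interest = $43,449.84; pay $6,490.49 → $36,959.35
Installment 2: $36,959.35 +$1,145.73 interest = $38,105.08; pay $8,555.51 → $29,549.57
Installment 3: $29,549.57 +$916.03 interest = $30,465.60; pay $10,620.53 → $19,845.07
Installment 4: $19,845.07 +$615.19 interest = $20,460.26; pay $12,685.55 → $7,774.71
Installment 5: $7,774.71 +$241.01 interest = $8,015.72; pay $8,015.72 → $0.00
Total paid: $46,367.80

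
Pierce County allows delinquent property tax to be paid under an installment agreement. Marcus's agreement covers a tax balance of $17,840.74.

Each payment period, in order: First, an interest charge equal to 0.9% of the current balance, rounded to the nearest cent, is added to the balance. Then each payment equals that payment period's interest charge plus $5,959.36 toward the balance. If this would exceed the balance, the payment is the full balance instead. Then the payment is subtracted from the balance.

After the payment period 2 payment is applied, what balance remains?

$5,922.02

Payment period 1: opening $17,840.74; interest $160.57 → $18,001.31; payment $6,119.93; balance $11,881.38
Payment period 2: opening $11,881.38; interest $106.93 → $11,988.31; payment $6,066.29; balance $5,922.02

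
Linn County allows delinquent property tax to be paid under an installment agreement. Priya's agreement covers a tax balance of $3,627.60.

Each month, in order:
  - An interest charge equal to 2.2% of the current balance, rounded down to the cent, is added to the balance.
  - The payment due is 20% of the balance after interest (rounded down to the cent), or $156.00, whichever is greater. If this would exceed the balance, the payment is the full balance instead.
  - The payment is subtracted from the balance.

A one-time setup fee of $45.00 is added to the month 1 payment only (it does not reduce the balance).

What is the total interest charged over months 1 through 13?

Month 1: $3,627.60 +$79.80 interest = $3,707.40; pay $741.48 (+ $45.00 fee) → $2,965.92
Month 2: $2,965.92 +$65.25 interest = $3,031.17; pay $606.23 → $2,424.94
Month 3: $2,424.94 +$53.34 interest = $2,478.28; pay $495.65 → $1,982.63
Month 4: $1,982.63 +$43.61 interest = $2,026.24; pay $405.24 → $1,621.00
Month 5: $1,621.00 +$35.66 interest = $1,656.66; pay $331.33 → $1,325.33
Month 6: $1,325.33 +$29.15 interest = $1,354.48; pay $270.89 → $1,083.59
Month 7: $1,083.59 +$23.83 interest = $1,107.42; pay $221.48 → $885.94
Month 8: $885.94 +$19.49 interest = $905.43; pay $181.08 → $724.35
Month 9: $724.35 +$15.93 interest = $740.28; pay $156.00 → $584.28
Month 10: $584.28 +$12.85 interest = $597.13; pay $156.00 → $441.13
Month 11: $441.13 +$9.70 interest = $450.83; pay $156.00 → $294.83
Month 12: $294.83 +$6.48 interest = $301.31; pay $156.00 → $145.31
Month 13: $145.31 +$3.19 interest = $148.50; pay $148.50 → $0.00
Total interest: $79.80 + $65.25 + $53.34 + $43.61 + $35.66 + $29.15 + $23.83 + $19.49 + $15.93 + $12.85 + $9.70 + $6.48 + $3.19 = $398.28

$398.28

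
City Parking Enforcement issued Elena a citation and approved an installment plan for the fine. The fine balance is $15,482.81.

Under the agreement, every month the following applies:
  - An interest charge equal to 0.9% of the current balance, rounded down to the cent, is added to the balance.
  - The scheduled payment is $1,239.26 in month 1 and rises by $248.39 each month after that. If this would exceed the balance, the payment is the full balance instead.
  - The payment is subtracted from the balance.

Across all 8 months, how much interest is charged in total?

Month 1: $15,482.81 +$139.34 interest = $15,622.15; pay $1,239.26 → $14,382.89
Month 2: $14,382.89 +$129.44 interest = $14,512.33; pay $1,487.65 → $13,024.68
Month 3: $13,024.68 +$117.22 interest = $13,141.90; pay $1,736.04 → $11,405.86
Month 4: $11,405.86 +$102.65 interest = $11,508.51; pay $1,984.43 → $9,524.08
Month 5: $9,524.08 +$85.71 interest = $9,609.79; pay $2,232.82 → $7,376.97
Month 6: $7,376.97 +$66.39 interest = $7,443.36; pay $2,481.21 → $4,962.15
Month 7: $4,962.15 +$44.65 interest = $5,006.80; pay $2,729.60 → $2,277.20
Month 8: $2,277.20 +$20.49 interest = $2,297.69; pay $2,297.69 → $0.00
Total interest: $139.34 + $129.44 + $117.22 + $102.65 + $85.71 + $66.39 + $44.65 + $20.49 = $705.89

$705.89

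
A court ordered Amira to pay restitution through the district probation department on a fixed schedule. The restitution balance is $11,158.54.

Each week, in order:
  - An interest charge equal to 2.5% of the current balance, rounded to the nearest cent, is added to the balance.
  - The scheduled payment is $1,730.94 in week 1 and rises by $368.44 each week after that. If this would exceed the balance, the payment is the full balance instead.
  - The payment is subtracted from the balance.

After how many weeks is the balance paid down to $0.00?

5

Week 1: opening $11,158.54; interest $278.96 → $11,437.50; payment $1,730.94; balance $9,706.56
Week 2: opening $9,706.56; interest $242.66 → $9,949.22; payment $2,099.38; balance $7,849.84
Week 3: opening $7,849.84; interest $196.25 → $8,046.09; payment $2,467.82; balance $5,578.27
Week 4: opening $5,578.27; interest $139.46 → $5,717.73; payment $2,836.26; balance $2,881.47
Week 5: opening $2,881.47; interest $72.04 → $2,953.51; payment $2,953.51; balance $0.00
Balance reaches $0.00 in week 5.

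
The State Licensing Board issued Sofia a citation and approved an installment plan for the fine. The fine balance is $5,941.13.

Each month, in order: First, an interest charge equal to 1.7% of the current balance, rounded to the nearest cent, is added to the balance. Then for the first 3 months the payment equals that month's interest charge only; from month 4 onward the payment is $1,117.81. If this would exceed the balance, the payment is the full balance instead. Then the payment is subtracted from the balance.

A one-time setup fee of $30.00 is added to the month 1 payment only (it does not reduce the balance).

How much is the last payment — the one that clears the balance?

Month 1: $5,941.13 +$101.00 interest = $6,042.13; pay $101.00 (+ $30.00 fee) → $5,941.13
Month 2: $5,941.13 +$101.00 interest = $6,042.13; pay $101.00 → $5,941.13
Month 3: $5,941.13 +$101.00 interest = $6,042.13; pay $101.00 → $5,941.13
Month 4: $5,941.13 +$101.00 interest = $6,042.13; pay $1,117.81 → $4,924.32
Month 5: $4,924.32 +$83.71 interest = $5,008.03; pay $1,117.81 → $3,890.22
Month 6: $3,890.22 +$66.13 interest = $3,956.35; pay $1,117.81 → $2,838.54
Month 7: $2,838.54 +$48.26 interest = $2,886.80; pay $1,117.81 → $1,768.99
Month 8: $1,768.99 +$30.07 interest = $1,799.06; pay $1,117.81 → $681.25
Month 9: $681.25 +$11.58 interest = $692.83; pay $692.83 → $0.00

$692.83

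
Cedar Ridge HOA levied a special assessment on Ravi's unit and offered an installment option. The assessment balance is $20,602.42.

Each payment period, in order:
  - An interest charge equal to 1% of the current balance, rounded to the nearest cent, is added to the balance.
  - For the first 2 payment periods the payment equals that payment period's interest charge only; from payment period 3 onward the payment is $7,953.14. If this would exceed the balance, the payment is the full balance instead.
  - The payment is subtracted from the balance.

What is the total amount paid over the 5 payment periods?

Payment period 1: $20,602.42 +$206.02 interest = $20,808.44; pay $206.02 → $20,602.42
Payment period 2: $20,602.42 +$206.02 interest = $20,808.44; pay $206.02 → $20,602.42
Payment period 3: $20,602.42 +$206.02 interest = $20,808.44; pay $7,953.14 → $12,855.30
Payment period 4: $12,855.30 +$128.55 interest = $12,983.85; pay $7,953.14 → $5,030.71
Payment period 5: $5,030.71 +$50.31 interest = $5,081.02; pay $5,081.02 → $0.00
Total paid: $21,399.34

$21,399.34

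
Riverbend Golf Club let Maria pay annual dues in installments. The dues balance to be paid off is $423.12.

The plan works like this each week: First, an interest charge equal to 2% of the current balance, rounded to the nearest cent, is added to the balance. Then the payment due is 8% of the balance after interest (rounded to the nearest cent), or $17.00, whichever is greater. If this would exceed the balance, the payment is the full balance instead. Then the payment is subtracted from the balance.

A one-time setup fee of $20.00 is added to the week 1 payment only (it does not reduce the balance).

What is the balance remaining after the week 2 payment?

Week 1: opening $423.12; interest $8.46 → $431.58; payment $34.53 (+ $20.00 fee); balance $397.05
Week 2: opening $397.05; interest $7.94 → $404.99; payment $32.40; balance $372.59

$372.59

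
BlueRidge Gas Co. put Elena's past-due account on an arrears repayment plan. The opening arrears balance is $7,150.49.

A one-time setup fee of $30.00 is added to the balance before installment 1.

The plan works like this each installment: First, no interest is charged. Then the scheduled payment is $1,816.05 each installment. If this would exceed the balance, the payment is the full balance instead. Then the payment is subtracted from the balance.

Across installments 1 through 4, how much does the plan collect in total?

# | Opening | Payment | End bal
1 | $7,180.49 | $1,816.05 | $5,364.44
2 | $5,364.44 | $1,816.05 | $3,548.39
3 | $3,548.39 | $1,816.05 | $1,732.34
4 | $1,732.34 | $1,732.34 | $0.00
Total paid: $7,180.49

$7,180.49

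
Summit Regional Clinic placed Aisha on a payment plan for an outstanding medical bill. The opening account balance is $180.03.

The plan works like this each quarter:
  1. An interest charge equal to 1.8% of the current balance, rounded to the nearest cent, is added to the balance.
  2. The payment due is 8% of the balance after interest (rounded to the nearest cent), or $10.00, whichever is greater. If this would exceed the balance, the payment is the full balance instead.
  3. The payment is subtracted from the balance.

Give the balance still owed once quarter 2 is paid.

$157.91

Quarter 1: $180.03 +$3.24 interest = $183.27; pay $14.66 → $168.61
Quarter 2: $168.61 +$3.03 interest = $171.64; pay $13.73 → $157.91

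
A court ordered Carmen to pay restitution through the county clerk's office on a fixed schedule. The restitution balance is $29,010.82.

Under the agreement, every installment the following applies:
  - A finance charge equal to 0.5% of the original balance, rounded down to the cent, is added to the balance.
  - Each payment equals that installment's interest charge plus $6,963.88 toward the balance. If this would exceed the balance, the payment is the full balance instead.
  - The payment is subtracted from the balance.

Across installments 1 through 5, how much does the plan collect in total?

$29,736.07

# | Opening | Interest | Payment | End bal
1 | $29,010.82 | $145.05 | $7,108.93 | $22,046.94
2 | $22,046.94 | $145.05 | $7,108.93 | $15,083.06
3 | $15,083.06 | $145.05 | $7,108.93 | $8,119.18
4 | $8,119.18 | $145.05 | $7,108.93 | $1,155.30
5 | $1,155.30 | $145.05 | $1,300.35 | $0.00
Total paid: $29,736.07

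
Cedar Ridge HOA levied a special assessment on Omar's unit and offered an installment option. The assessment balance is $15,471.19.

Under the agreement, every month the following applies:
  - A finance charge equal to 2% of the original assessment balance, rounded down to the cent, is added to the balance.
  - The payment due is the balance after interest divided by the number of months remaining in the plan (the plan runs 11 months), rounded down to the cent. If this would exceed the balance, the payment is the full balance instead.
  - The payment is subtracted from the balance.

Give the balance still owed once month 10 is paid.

$2,031.47

Month 1: opening $15,471.19; interest $309.42 → $15,780.61; payment $1,434.60; balance $14,346.01
Month 2: opening $14,346.01; interest $309.42 → $14,655.43; payment $1,465.54; balance $13,189.89
Month 3: opening $13,189.89; interest $309.42 → $13,499.31; payment $1,499.92; balance $11,999.39
Month 4: opening $11,999.39; interest $309.42 → $12,308.81; payment $1,538.60; balance $10,770.21
Month 5: opening $10,770.21; interest $309.42 → $11,079.63; payment $1,582.80; balance $9,496.83
Month 6: opening $9,496.83; interest $309.42 → $9,806.25; payment $1,634.37; balance $8,171.88
Month 7: opening $8,171.88; interest $309.42 → $8,481.30; payment $1,696.26; balance $6,785.04
Month 8: opening $6,785.04; interest $309.42 → $7,094.46; payment $1,773.61; balance $5,320.85
Month 9: opening $5,320.85; interest $309.42 → $5,630.27; payment $1,876.75; balance $3,753.52
Month 10: opening $3,753.52; interest $309.42 → $4,062.94; payment $2,031.47; balance $2,031.47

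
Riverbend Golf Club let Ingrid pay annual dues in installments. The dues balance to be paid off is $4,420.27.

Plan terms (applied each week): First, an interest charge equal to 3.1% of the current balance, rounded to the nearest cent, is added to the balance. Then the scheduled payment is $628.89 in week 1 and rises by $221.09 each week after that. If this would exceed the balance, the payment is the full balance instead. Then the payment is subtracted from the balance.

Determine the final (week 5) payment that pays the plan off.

Week 1: opening $4,420.27; interest $137.03 → $4,557.30; payment $628.89; balance $3,928.41
Week 2: opening $3,928.41; interest $121.78 → $4,050.19; payment $849.98; balance $3,200.21
Week 3: opening $3,200.21; interest $99.21 → $3,299.42; payment $1,071.07; balance $2,228.35
Week 4: opening $2,228.35; interest $69.08 → $2,297.43; payment $1,292.16; balance $1,005.27
Week 5: opening $1,005.27; interest $31.16 → $1,036.43; payment $1,036.43; balance $0.00

$1,036.43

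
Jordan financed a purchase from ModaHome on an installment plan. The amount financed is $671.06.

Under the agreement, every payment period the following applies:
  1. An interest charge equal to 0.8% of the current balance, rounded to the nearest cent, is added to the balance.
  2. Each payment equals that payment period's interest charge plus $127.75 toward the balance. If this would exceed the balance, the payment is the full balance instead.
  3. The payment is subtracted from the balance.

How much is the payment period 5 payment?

$129.03

Payment period 1: opening $671.06; interest $5.37 → $676.43; payment $133.12; balance $543.31
Payment period 2: opening $543.31; interest $4.35 → $547.66; payment $132.10; balance $415.56
Payment period 3: opening $415.56; interest $3.32 → $418.88; payment $131.07; balance $287.81
Payment period 4: opening $287.81; interest $2.30 → $290.11; payment $130.05; balance $160.06
Payment period 5: opening $160.06; interest $1.28 → $161.34; payment $129.03; balance $32.31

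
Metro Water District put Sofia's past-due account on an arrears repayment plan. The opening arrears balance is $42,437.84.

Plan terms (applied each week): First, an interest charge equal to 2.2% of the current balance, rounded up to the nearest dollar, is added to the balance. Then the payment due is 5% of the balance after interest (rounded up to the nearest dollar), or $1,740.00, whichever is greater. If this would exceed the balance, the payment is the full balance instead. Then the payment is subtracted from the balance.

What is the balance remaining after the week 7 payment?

# | Opening | Interest | Payment | End bal
1 | $42,437.84 | $934.00 | $2,169.00 | $41,202.84
2 | $41,202.84 | $907.00 | $2,106.00 | $40,003.84
3 | $40,003.84 | $881.00 | $2,045.00 | $38,839.84
4 | $38,839.84 | $855.00 | $1,985.00 | $37,709.84
5 | $37,709.84 | $830.00 | $1,927.00 | $36,612.84
6 | $36,612.84 | $806.00 | $1,871.00 | $35,547.84
7 | $35,547.84 | $783.00 | $1,817.00 | $34,513.84

$34,513.84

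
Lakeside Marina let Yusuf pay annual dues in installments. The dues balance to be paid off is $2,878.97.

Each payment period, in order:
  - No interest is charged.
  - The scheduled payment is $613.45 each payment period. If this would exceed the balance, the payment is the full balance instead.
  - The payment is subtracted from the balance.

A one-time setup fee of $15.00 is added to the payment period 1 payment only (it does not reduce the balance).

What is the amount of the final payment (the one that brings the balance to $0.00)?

$425.17

Payment period 1: $2,878.97 − $613.45 (+ $15.00 fee) → $2,265.52
Payment period 2: $2,265.52 − $613.45 → $1,652.07
Payment period 3: $1,652.07 − $613.45 → $1,038.62
Payment period 4: $1,038.62 − $613.45 → $425.17
Payment period 5: $425.17 − $425.17 → $0.00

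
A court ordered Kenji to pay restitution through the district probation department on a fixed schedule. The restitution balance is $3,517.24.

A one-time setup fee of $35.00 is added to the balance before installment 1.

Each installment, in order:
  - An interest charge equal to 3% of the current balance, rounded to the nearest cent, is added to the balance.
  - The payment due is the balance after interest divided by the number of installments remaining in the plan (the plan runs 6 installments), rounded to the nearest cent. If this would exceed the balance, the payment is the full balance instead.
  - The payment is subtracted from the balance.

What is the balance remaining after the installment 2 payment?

Installment 1: opening $3,552.24; interest $106.57 → $3,658.81; payment $609.80; balance $3,049.01
Installment 2: opening $3,049.01; interest $91.47 → $3,140.48; payment $628.10; balance $2,512.38

$2,512.38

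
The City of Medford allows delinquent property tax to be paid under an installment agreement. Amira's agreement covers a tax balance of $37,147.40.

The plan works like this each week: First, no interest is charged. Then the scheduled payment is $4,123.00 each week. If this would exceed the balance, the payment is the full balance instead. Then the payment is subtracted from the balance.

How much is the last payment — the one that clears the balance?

$40.40

Week 1: $37,147.40 − $4,123.00 → $33,024.40
Week 2: $33,024.40 − $4,123.00 → $28,901.40
Week 3: $28,901.40 − $4,123.00 → $24,778.40
Week 4: $24,778.40 − $4,123.00 → $20,655.40
Week 5: $20,655.40 − $4,123.00 → $16,532.40
Week 6: $16,532.40 − $4,123.00 → $12,409.40
Week 7: $12,409.40 − $4,123.00 → $8,286.40
Week 8: $8,286.40 − $4,123.00 → $4,163.40
Week 9: $4,163.40 − $4,123.00 → $40.40
Week 10: $40.40 − $40.40 → $0.00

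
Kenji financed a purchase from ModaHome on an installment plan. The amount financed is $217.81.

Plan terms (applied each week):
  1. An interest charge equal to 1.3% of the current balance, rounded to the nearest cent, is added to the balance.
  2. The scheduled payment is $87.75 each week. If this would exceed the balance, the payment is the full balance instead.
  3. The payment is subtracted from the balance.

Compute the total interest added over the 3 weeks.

Week 1: $217.81 +$2.83 interest = $220.64; pay $87.75 → $132.89
Week 2: $132.89 +$1.73 interest = $134.62; pay $87.75 → $46.87
Week 3: $46.87 +$0.61 interest = $47.48; pay $47.48 → $0.00
Total interest: $2.83 + $1.73 + $0.61 = $5.17

$5.17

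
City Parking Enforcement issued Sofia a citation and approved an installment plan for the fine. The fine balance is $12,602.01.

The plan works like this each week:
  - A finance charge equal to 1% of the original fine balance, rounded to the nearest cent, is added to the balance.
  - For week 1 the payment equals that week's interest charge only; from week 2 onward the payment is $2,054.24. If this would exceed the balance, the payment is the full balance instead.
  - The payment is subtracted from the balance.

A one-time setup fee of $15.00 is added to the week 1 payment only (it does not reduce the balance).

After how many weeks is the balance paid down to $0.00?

8

Week 1: opening $12,602.01; interest $126.02 → $12,728.03; payment $126.02 (+ $15.00 fee); balance $12,602.01
Week 2: opening $12,602.01; interest $126.02 → $12,728.03; payment $2,054.24; balance $10,673.79
Week 3: opening $10,673.79; interest $126.02 → $10,799.81; payment $2,054.24; balance $8,745.57
Week 4: opening $8,745.57; interest $126.02 → $8,871.59; payment $2,054.24; balance $6,817.35
Week 5: opening $6,817.35; interest $126.02 → $6,943.37; payment $2,054.24; balance $4,889.13
Week 6: opening $4,889.13; interest $126.02 → $5,015.15; payment $2,054.24; balance $2,960.91
Week 7: opening $2,960.91; interest $126.02 → $3,086.93; payment $2,054.24; balance $1,032.69
Week 8: opening $1,032.69; interest $126.02 → $1,158.71; payment $1,158.71; balance $0.00
Balance reaches $0.00 in week 8.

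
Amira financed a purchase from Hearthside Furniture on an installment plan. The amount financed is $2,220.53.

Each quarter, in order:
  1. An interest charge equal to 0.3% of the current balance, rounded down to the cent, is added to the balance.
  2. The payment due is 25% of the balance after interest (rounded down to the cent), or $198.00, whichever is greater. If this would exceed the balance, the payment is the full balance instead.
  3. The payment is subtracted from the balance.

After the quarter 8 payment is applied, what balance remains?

$0.00

Quarter 1: opening $2,220.53; interest $6.66 → $2,227.19; payment $556.79; balance $1,670.40
Quarter 2: opening $1,670.40; interest $5.01 → $1,675.41; payment $418.85; balance $1,256.56
Quarter 3: opening $1,256.56; interest $3.76 → $1,260.32; payment $315.08; balance $945.24
Quarter 4: opening $945.24; interest $2.83 → $948.07; payment $237.01; balance $711.06
Quarter 5: opening $711.06; interest $2.13 → $713.19; payment $198.00; balance $515.19
Quarter 6: opening $515.19; interest $1.54 → $516.73; payment $198.00; balance $318.73
Quarter 7: opening $318.73; interest $0.95 → $319.68; payment $198.00; balance $121.68
Quarter 8: opening $121.68; interest $0.36 → $122.04; payment $122.04; balance $0.00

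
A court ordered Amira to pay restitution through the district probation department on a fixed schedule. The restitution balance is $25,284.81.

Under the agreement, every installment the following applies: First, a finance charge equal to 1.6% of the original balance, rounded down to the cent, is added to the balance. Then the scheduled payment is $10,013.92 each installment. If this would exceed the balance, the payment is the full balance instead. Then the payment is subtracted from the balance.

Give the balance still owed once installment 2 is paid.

$6,066.07

Installment 1: opening $25,284.81; interest $404.55 → $25,689.36; payment $10,013.92; balance $15,675.44
Installment 2: opening $15,675.44; interest $404.55 → $16,079.99; payment $10,013.92; balance $6,066.07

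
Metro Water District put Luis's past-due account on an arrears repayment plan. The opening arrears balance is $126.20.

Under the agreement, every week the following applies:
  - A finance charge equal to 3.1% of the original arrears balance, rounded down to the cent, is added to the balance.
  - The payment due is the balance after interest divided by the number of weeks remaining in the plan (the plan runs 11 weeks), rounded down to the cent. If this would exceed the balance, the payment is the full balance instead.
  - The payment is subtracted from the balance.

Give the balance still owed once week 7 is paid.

$60.56

Week 1: $126.20 +$3.91 interest = $130.11; pay $11.82 → $118.29
Week 2: $118.29 +$3.91 interest = $122.20; pay $12.22 → $109.98
Week 3: $109.98 +$3.91 interest = $113.89; pay $12.65 → $101.24
Week 4: $101.24 +$3.91 interest = $105.15; pay $13.14 → $92.01
Week 5: $92.01 +$3.91 interest = $95.92; pay $13.70 → $82.22
Week 6: $82.22 +$3.91 interest = $86.13; pay $14.35 → $71.78
Week 7: $71.78 +$3.91 interest = $75.69; pay $15.13 → $60.56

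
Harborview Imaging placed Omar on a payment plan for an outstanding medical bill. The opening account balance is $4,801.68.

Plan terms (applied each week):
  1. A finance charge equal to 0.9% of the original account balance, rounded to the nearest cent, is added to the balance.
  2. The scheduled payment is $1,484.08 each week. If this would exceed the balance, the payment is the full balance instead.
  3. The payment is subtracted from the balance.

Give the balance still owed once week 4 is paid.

Week 1: $4,801.68 +$43.22 interest = $4,844.90; pay $1,484.08 → $3,360.82
Week 2: $3,360.82 +$43.22 interest = $3,404.04; pay $1,484.08 → $1,919.96
Week 3: $1,919.96 +$43.22 interest = $1,963.18; pay $1,484.08 → $479.10
Week 4: $479.10 +$43.22 interest = $522.32; pay $522.32 → $0.00

$0.00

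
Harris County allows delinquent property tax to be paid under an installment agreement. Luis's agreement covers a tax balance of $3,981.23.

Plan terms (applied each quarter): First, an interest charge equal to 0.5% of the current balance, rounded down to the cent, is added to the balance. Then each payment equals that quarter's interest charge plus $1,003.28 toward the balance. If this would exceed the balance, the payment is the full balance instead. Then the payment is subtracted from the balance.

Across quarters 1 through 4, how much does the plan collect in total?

$4,030.73

# | Opening | Interest | Payment | End bal
1 | $3,981.23 | $19.90 | $1,023.18 | $2,977.95
2 | $2,977.95 | $14.88 | $1,018.16 | $1,974.67
3 | $1,974.67 | $9.87 | $1,013.15 | $971.39
4 | $971.39 | $4.85 | $976.24 | $0.00
Total paid: $4,030.73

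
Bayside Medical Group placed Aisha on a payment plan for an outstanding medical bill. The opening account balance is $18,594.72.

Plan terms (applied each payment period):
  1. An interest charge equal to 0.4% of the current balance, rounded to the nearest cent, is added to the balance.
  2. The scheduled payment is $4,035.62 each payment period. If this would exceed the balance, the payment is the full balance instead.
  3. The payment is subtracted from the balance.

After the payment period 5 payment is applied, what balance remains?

Payment period 1: opening $18,594.72; interest $74.38 → $18,669.10; payment $4,035.62; balance $14,633.48
Payment period 2: opening $14,633.48; interest $58.53 → $14,692.01; payment $4,035.62; balance $10,656.39
Payment period 3: opening $10,656.39; interest $42.63 → $10,699.02; payment $4,035.62; balance $6,663.40
Payment period 4: opening $6,663.40; interest $26.65 → $6,690.05; payment $4,035.62; balance $2,654.43
Payment period 5: opening $2,654.43; interest $10.62 → $2,665.05; payment $2,665.05; balance $0.00

$0.00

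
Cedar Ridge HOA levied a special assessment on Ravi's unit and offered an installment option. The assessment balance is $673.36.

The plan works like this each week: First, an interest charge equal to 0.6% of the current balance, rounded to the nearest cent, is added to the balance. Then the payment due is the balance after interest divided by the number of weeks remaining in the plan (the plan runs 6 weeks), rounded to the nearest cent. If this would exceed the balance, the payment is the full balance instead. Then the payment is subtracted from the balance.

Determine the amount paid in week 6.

$116.32

# | Opening | Interest | Payment | End bal
1 | $673.36 | $4.04 | $112.90 | $564.50
2 | $564.50 | $3.39 | $113.58 | $454.31
3 | $454.31 | $2.73 | $114.26 | $342.78
4 | $342.78 | $2.06 | $114.95 | $229.89
5 | $229.89 | $1.38 | $115.64 | $115.63
6 | $115.63 | $0.69 | $116.32 | $0.00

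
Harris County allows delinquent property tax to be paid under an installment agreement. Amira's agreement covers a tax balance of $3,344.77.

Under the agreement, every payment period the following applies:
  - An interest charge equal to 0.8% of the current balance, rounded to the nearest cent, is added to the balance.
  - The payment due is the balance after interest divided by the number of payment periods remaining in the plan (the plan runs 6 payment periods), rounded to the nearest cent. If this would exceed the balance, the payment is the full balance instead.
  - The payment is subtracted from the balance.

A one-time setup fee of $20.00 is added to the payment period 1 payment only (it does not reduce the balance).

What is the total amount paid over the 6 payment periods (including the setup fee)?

$3,459.69

Payment period 1: $3,344.77 +$26.76 interest = $3,371.53; pay $561.92 (+ $20.00 fee) → $2,809.61
Payment period 2: $2,809.61 +$22.48 interest = $2,832.09; pay $566.42 → $2,265.67
Payment period 3: $2,265.67 +$18.13 interest = $2,283.80; pay $570.95 → $1,712.85
Payment period 4: $1,712.85 +$13.70 interest = $1,726.55; pay $575.52 → $1,151.03
Payment period 5: $1,151.03 +$9.21 interest = $1,160.24; pay $580.12 → $580.12
Payment period 6: $580.12 +$4.64 interest = $584.76; pay $584.76 → $0.00
Total paid: $3,459.69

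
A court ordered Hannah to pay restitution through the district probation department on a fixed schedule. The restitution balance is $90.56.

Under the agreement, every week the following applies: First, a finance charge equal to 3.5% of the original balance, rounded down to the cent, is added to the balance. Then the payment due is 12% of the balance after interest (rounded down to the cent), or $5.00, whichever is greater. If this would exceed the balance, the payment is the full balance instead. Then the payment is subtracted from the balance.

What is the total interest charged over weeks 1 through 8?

$25.28

Week 1: opening $90.56; interest $3.16 → $93.72; payment $11.24; balance $82.48
Week 2: opening $82.48; interest $3.16 → $85.64; payment $10.27; balance $75.37
Week 3: opening $75.37; interest $3.16 → $78.53; payment $9.42; balance $69.11
Week 4: opening $69.11; interest $3.16 → $72.27; payment $8.67; balance $63.60
Week 5: opening $63.60; interest $3.16 → $66.76; payment $8.01; balance $58.75
Week 6: opening $58.75; interest $3.16 → $61.91; payment $7.42; balance $54.49
Week 7: opening $54.49; interest $3.16 → $57.65; payment $6.91; balance $50.74
Week 8: opening $50.74; interest $3.16 → $53.90; payment $6.46; balance $47.44
Total interest: $3.16 + $3.16 + $3.16 + $3.16 + $3.16 + $3.16 + $3.16 + $3.16 = $25.28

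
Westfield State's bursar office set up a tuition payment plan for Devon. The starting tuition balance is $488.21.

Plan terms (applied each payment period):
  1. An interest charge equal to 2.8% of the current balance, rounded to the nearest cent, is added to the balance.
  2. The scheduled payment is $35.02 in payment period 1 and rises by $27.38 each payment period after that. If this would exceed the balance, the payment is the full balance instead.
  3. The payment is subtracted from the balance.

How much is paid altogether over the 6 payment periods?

$545.25

Payment period 1: $488.21 +$13.67 interest = $501.88; pay $35.02 → $466.86
Payment period 2: $466.86 +$13.07 interest = $479.93; pay $62.40 → $417.53
Payment period 3: $417.53 +$11.69 interest = $429.22; pay $89.78 → $339.44
Payment period 4: $339.44 +$9.50 interest = $348.94; pay $117.16 → $231.78
Payment period 5: $231.78 +$6.49 interest = $238.27; pay $144.54 → $93.73
Payment period 6: $93.73 +$2.62 interest = $96.35; pay $96.35 → $0.00
Total paid: $545.25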